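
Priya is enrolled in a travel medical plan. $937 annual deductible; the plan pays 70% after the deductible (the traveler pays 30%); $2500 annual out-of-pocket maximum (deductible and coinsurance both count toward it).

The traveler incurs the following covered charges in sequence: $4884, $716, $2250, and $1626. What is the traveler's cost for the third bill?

#1 ($4884): deductible takes $937, $3947 remains; coinsurance $3947 × 30% = $1184.10. Traveler owes $2121.10 (running OOP $2121.10).
#2 ($716): 30% coinsurance on $716 = $214.80. Traveler owes $214.80 (running OOP $2335.90).
#3 ($2250): deductible met; 30% of $2250 = $675. Adding that to $2335.90 gives $3010.90, past the $2500 cap; traveler pays only $2500 − $2335.90 = $164.10.

$164.10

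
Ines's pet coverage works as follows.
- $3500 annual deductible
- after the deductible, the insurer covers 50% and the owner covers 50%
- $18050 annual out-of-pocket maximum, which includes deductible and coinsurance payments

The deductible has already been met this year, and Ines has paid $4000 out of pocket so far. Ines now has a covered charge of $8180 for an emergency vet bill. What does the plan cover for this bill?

$4090

With the deductible met, the entire $8180 is subject to coinsurance.
Coinsurance: $8180 × 50% = $4090.
Cumulative spending $4000 + $4090 = $8090 stays under the $18050 maximum.
The insurer covers the remainder: $8180 − $4090 = $4090.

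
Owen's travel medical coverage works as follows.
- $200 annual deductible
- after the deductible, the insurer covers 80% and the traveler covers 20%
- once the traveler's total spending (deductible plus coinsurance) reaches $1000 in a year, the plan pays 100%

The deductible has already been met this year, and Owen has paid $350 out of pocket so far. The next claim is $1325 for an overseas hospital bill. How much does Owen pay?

With the deductible met, the entire $1325 is subject to coinsurance.
Coinsurance: $1325 × 20% = $265.
Year-to-date out-of-pocket becomes $350 + $265 = $615, still under the $1000 maximum, so no cap applies.

$265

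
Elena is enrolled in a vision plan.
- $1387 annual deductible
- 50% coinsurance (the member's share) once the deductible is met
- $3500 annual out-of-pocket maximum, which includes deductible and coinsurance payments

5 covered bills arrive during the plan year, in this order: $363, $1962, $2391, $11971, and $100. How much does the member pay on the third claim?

#1 ($363): all of it applies to the deductible. Member pays $363; OOP now $363.
#2 ($1962): $1024 to deductible, leaving $938; 50% of $938 = $469. Cost to member: $1493. OOP to date $1856.
#3 ($2391): deductible met; 50% of $2391 = $1195.50. Cost to member: $1195.50. OOP to date $3051.50.

$1195.50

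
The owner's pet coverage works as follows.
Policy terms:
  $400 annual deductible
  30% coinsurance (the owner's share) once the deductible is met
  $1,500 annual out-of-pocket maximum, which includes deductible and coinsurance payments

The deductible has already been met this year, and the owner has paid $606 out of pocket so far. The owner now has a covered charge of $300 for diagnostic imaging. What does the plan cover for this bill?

The deductible is already satisfied, so the full bill goes to coinsurance.
30% of $300 = $90 falls to the owner.
Total out-of-pocket so far would be $606 + $90 = $696, below the $1,500 cap — no reduction.
The insurer covers the remainder: $300 − $90 = $210.

$210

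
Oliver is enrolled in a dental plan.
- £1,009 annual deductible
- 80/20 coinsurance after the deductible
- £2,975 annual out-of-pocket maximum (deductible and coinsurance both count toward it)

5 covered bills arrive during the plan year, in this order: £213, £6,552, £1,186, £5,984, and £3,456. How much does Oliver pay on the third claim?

#1 (£213): fully absorbed by the deductible. Cost to patient: £213. OOP to date £213.
#2 (£6,552): £796 finishes the deductible; £5,756 goes to coinsurance; patient's 20% is £1,151.20. Patient pays £1,947.20; OOP now £2,160.20.
#3 (£1,186): deductible already satisfied, so patient's share is 20% × £1,186 = £237.20. Cost to patient: £237.20. OOP to date £2,397.40.

£237.20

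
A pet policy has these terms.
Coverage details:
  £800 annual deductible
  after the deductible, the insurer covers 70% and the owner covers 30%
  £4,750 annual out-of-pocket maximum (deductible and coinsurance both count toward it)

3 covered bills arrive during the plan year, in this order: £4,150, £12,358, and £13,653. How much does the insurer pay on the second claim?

Claim 1 (£4,150): deductible takes £800, £3,350 remains; owner's 30% is £1,005. Cost to owner: £1,805. OOP to date £1,805. Insurer: £4,150 − £1,805 = £2,345.
Claim 2 (£12,358): deductible met; 30% of £12,358 = £3,707.40. That would push OOP to £5,512.40, over the £4,750 cap, so owner pays £4,750 − £1,805 = £2,945. Insurer: £12,358 − £2,945 = £9,413.

£9,413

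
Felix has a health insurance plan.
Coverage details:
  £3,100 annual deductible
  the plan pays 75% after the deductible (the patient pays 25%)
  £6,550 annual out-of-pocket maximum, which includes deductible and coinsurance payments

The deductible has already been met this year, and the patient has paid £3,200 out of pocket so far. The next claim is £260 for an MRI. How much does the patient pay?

The deductible is already satisfied, so the full bill goes to coinsurance.
Patient's 25% share of £260 is £65.
Total out-of-pocket so far would be £3,200 + £65 = £3,265, below the £6,550 cap — no reduction.

£65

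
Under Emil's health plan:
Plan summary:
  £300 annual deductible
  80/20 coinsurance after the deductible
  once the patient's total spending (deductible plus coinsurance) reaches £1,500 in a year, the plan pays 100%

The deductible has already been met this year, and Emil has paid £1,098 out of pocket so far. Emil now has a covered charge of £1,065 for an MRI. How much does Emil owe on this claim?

£213

With the deductible met, the entire £1,065 is subject to coinsurance.
Coinsurance: £1,065 × 20% = £213.
Total out-of-pocket so far would be £1,098 + £213 = £1,311, below the £1,500 cap — no reduction.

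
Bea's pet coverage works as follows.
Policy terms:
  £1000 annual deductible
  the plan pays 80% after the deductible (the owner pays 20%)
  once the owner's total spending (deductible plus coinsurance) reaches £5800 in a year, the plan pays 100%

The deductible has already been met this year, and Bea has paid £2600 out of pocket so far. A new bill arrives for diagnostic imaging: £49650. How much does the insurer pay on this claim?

With the deductible met, the entire £49650 is subject to coinsurance.
Coinsurance: £49650 × 20% = £9930.
That would bring total out-of-pocket to £12530, past the £5800 cap. The owner is capped at £5800 − £2600 = £3200 on this claim.
The insurer covers the remainder: £49650 − £3200 = £46450.

£46450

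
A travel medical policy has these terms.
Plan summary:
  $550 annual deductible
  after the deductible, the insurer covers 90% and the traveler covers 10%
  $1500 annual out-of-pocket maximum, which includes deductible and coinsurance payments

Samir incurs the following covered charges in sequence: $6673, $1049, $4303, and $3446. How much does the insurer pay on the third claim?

$4070.20

Claim 1 ($6673): deductible takes $550, $6123 remains; 10% of $6123 = $612.30. Traveler owes $1162.30 (running OOP $1162.30). Insurer: $6673 − $1162.30 = $5510.70.
Claim 2 ($1049): deductible met; 10% of $1049 = $104.90. Traveler owes $104.90 (running OOP $1267.20). Plan pays $1049 − $104.90 = $944.10.
Claim 3 ($4303): deductible already satisfied, so traveler's share is 10% × $4303 = $430.30. Adding that to $1267.20 gives $1697.50, past the $1500 cap; traveler pays only $1500 − $1267.20 = $232.80. Insurer: $4303 − $232.80 = $4070.20.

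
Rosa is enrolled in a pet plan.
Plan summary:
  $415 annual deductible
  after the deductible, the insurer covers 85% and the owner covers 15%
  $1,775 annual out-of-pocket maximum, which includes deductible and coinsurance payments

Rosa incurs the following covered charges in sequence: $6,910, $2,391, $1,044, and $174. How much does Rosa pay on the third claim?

Claim 1 — $6,910: $415 to deductible, leaving $6,495; coinsurance $6,495 × 15% = $974.25. Owner pays $1,389.25; OOP now $1,389.25.
Claim 2 — $2,391: deductible already satisfied, so owner's share is 15% × $2,391 = $358.65. Owner pays $358.65; OOP now $1,747.90.
Claim 3 — $1,044: deductible already satisfied, so owner's share is 15% × $1,044 = $156.60. That would push OOP to $1,904.50, over the $1,775 cap, so owner pays $1,775 − $1,747.90 = $27.10.

$27.10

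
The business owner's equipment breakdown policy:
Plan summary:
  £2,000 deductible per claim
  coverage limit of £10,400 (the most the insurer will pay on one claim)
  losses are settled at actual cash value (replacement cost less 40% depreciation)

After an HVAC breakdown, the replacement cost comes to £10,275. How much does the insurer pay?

At 40% depreciation, ACV = £10,275 − £4,110 = £6,165.
Subtract the deductible: £6,165 − £2,000 = £4,165.
£4,165 is within the £10,400 limit, so the insurer pays £4,165.

£4,165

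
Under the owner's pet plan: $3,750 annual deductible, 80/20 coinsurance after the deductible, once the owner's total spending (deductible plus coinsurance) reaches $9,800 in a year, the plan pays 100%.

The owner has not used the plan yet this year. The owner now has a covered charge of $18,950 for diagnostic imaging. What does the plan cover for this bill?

Nothing has been paid toward the $3,750 deductible, so the first $3,750 of this charge is applied there.
After the $3,750 deductible portion, $18,950 − $3,750 = $15,200 is subject to coinsurance.
20% of $15,200 = $3,040 falls to the owner.
So the owner owes $3,750 + $3,040 = $6,790 before any cap.
Cumulative spending $0 + $6,790 = $6,790 stays under the $9,800 maximum.
The plan picks up $18,950 − $6,790 = $12,160.

$12,160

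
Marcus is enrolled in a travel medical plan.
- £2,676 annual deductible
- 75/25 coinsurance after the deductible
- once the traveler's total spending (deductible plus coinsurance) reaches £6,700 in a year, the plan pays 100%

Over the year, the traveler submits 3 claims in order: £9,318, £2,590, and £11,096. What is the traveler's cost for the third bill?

£1,716

Claim 1 — £9,318: £2,676 finishes the deductible; £6,642 goes to coinsurance; 25% of £6,642 = £1,660.50. Traveler pays £4,336.50; OOP now £4,336.50.
Claim 2 — £2,590: deductible met; 25% of £2,590 = £647.50. Traveler owes £647.50 (running OOP £4,984).
Claim 3 — £11,096: 25% coinsurance on £11,096 = £2,774. OOP would hit £7,758 > £6,700, so the cap limits the traveler to £6,700 − £4,984 = £1,716.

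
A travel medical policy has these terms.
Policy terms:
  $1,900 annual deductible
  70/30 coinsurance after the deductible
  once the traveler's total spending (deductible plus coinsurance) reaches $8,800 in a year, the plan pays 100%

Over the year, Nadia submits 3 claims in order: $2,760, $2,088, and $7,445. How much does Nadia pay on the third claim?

Claim 1 — $2,760: deductible takes $1,900, $860 remains; coinsurance $860 × 30% = $258. Traveler pays $2,158; OOP now $2,158.
Claim 2 — $2,088: deductible already satisfied, so traveler's share is 30% × $2,088 = $626.40. Traveler owes $626.40 (running OOP $2,784.40).
Claim 3 — $7,445: 30% coinsurance on $7,445 = $2,233.50. Traveler pays $2,233.50; OOP now $5,017.90.

$2,233.50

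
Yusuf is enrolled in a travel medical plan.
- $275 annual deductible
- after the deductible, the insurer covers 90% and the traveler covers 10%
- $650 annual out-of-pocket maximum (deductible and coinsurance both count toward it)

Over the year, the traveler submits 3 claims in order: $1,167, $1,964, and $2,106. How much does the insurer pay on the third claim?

$2,016.60

#1 ($1,167): $275 to deductible, leaving $892; coinsurance $892 × 10% = $89.20. Traveler pays $364.20; OOP now $364.20. Plan pays $1,167 − $364.20 = $802.80.
#2 ($1,964): deductible met; 10% of $1,964 = $196.40. Traveler owes $196.40 (running OOP $560.60). Insurer: $1,964 − $196.40 = $1,767.60.
#3 ($2,106): deductible already satisfied, so traveler's share is 10% × $2,106 = $210.60. Adding that to $560.60 gives $771.20, past the $650 cap; traveler pays only $650 − $560.60 = $89.40. Insurer: $2,106 − $89.40 = $2,016.60.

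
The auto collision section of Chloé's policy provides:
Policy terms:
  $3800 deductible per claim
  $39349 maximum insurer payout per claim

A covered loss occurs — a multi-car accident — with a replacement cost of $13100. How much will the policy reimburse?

Subtract the deductible: $13100 − $3800 = $9300.
That's under the $39349 cap, so the insurer reimburses the full $9300.

$9300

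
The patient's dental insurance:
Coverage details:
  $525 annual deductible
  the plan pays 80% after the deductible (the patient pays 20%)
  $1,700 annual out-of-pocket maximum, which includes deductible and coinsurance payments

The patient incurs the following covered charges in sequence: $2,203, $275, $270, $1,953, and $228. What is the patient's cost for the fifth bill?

Claim 1 — $2,203: $525 to deductible, leaving $1,678; 20% of $1,678 = $335.60. Patient pays $860.60; OOP now $860.60.
Claim 2 — $275: 20% coinsurance on $275 = $55. Cost to patient: $55. OOP to date $915.60.
Claim 3 — $270: deductible already satisfied, so patient's share is 20% × $270 = $54. Cost to patient: $54. OOP to date $969.60.
Claim 4 — $1,953: deductible met; 20% of $1,953 = $390.60. Patient owes $390.60 (running OOP $1,360.20).
Claim 5 — $228: deductible already satisfied, so patient's share is 20% × $228 = $45.60. Cost to patient: $45.60. OOP to date $1,405.80.

$45.60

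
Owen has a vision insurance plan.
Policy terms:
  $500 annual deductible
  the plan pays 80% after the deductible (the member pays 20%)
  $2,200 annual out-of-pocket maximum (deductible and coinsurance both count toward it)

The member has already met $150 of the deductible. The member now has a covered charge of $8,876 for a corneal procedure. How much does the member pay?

$2,050

Remaining deductible: $500 − $150 = $350.
After the $350 deductible portion, $8,876 − $350 = $8,526 is subject to coinsurance.
20% of $8,526 = $1,705.20 falls to the member.
So the member owes $350 + $1,705.20 = $2,055.20 before any cap.
Adding $2,055.20 to the $150 already spent would give $2,205.20, which exceeds the $2,200 cap; the member pays just $2,200 − $150 = $2,050.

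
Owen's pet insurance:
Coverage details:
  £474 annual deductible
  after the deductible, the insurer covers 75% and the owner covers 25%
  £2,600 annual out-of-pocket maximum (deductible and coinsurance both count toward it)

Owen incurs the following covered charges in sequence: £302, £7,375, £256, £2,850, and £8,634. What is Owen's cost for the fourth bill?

£261.25

Bill 1, £302: entire amount goes to the deductible. Cost to owner: £302. OOP to date £302.
Bill 2, £7,375: £172 to deductible, leaving £7,203; coinsurance £7,203 × 25% = £1,800.75. Owner owes £1,972.75 (running OOP £2,274.75).
Bill 3, £256: 25% coinsurance on £256 = £64. Cost to owner: £64. OOP to date £2,338.75.
Bill 4, £2,850: deductible already satisfied, so owner's share is 25% × £2,850 = £712.50. Adding that to £2,338.75 gives £3,051.25, past the £2,600 cap; owner pays only £2,600 − £2,338.75 = £261.25.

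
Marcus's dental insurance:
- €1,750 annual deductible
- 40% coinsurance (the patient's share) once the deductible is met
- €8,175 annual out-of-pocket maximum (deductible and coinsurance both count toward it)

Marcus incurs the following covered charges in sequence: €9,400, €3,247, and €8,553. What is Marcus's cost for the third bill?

€2,066.20

#1 (€9,400): €1,750 finishes the deductible; €7,650 goes to coinsurance; patient's 40% is €3,060. Patient pays €4,810; OOP now €4,810.
#2 (€3,247): 40% coinsurance on €3,247 = €1,298.80. Patient owes €1,298.80 (running OOP €6,108.80).
#3 (€8,553): deductible met; 40% of €8,553 = €3,421.20. OOP would hit €9,530 > €8,175, so the cap limits the patient to €8,175 − €6,108.80 = €2,066.20.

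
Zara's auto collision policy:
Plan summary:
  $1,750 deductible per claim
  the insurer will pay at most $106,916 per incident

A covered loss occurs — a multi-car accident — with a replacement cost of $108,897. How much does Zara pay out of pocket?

Subtract the deductible: $108,897 − $1,750 = $107,147.
Since $107,147 > $106,916, the payout is capped at $106,916.
The driver bears the rest of the original loss: $108,897 − $106,916 = $1,981.

$1,981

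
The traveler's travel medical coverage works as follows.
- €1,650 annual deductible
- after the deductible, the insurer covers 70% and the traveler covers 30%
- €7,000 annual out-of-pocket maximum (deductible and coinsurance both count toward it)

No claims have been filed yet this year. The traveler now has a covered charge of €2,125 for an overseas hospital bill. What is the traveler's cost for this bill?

€1,792.50

The full €1,650 deductible is still open; €1,650 of this bill applies to it.
After the €1,650 deductible portion, €2,125 − €1,650 = €475 is subject to coinsurance.
Traveler's 30% share of €475 is €142.50.
That puts the traveler's cost at €1,650 + €142.50 = €1,792.50 before any cap.
Year-to-date out-of-pocket becomes €0 + €1,792.50 = €1,792.50, still under the €7,000 maximum, so no cap applies.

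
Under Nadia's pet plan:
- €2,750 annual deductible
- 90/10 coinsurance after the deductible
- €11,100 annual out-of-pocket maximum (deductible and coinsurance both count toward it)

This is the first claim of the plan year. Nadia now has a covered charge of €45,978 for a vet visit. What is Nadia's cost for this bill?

€7,072.80

The full €2,750 deductible is still open; €2,750 of this bill applies to it.
That leaves €45,978 − €2,750 = €43,228 for coinsurance.
Owner's 10% share of €43,228 is €4,322.80.
That puts the owner's cost at €2,750 + €4,322.80 = €7,072.80 before any cap.
Cumulative spending €0 + €7,072.80 = €7,072.80 stays under the €11,100 maximum.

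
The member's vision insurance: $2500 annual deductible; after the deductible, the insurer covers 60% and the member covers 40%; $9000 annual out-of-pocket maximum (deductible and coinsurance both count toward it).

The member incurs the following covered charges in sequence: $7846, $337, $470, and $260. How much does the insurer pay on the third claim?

Claim 1 — $7846: $2500 to deductible, leaving $5346; member's 40% is $2138.40. Member pays $4638.40; OOP now $4638.40. Insurer: $7846 − $4638.40 = $3207.60.
Claim 2 — $337: deductible met; 40% of $337 = $134.80. Member pays $134.80; OOP now $4773.20. Insurer: $337 − $134.80 = $202.20.
Claim 3 — $470: 40% coinsurance on $470 = $188. Member pays $188; OOP now $4961.20. Insurer: $470 − $188 = $282.

$282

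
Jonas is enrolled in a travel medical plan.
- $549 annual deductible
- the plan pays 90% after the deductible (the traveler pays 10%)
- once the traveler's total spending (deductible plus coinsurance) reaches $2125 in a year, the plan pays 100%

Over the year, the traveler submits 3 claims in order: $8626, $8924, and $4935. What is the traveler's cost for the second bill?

$768.30

#1 ($8626): $549 to deductible, leaving $8077; traveler's 10% is $807.70. Traveler owes $1356.70 (running OOP $1356.70).
#2 ($8924): deductible already satisfied, so traveler's share is 10% × $8924 = $892.40. OOP would hit $2249.10 > $2125, so the cap limits the traveler to $2125 − $1356.70 = $768.30.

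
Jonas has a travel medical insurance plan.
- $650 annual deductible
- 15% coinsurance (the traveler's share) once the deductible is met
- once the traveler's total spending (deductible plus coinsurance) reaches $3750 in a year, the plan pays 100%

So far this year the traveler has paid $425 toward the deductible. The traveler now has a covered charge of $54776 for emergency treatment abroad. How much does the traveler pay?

$425 of the $650 deductible is already met, leaving $225.
The remaining $54551 (= $54776 − $225) moves to coinsurance.
Traveler's 15% share of $54551 is $8182.65.
That puts the traveler's cost at $225 + $8182.65 = $8407.65 before any cap.
Adding $8407.65 to the $425 already spent would give $8832.65, which exceeds the $3750 cap; the traveler pays just $3750 − $425 = $3325.

$3325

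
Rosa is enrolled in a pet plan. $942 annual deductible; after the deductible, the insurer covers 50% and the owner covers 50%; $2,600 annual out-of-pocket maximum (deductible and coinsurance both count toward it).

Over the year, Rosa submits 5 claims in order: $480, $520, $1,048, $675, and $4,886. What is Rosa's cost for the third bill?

#1 ($480): fully absorbed by the deductible. Cost to owner: $480. OOP to date $480.
#2 ($520): $462 to deductible, leaving $58; owner's 50% is $29. Owner owes $491 (running OOP $971).
#3 ($1,048): 50% coinsurance on $1,048 = $524. Cost to owner: $524. OOP to date $1,495.

$524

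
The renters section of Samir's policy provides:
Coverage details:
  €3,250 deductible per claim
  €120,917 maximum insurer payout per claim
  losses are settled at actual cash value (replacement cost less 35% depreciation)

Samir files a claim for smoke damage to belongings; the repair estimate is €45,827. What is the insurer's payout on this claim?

Actual cash value after 35% depreciation: €45,827 × 65% = €29,787.55.
After the deductible, €29,787.55 − €3,250 = €26,537.55 remains.
€26,537.55 is within the €120,917 limit, so the insurer pays €26,537.55.

€26,537.55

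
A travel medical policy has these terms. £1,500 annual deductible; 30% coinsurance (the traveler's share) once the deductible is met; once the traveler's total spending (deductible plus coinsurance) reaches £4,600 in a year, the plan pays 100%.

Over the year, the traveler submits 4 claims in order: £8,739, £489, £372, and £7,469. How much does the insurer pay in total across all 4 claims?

£12,469

Claim 1 — £8,739: deductible takes £1,500, £7,239 remains; traveler's 30% is £2,171.70. Traveler pays £3,671.70; OOP now £3,671.70. Plan pays £8,739 − £3,671.70 = £5,067.30.
Claim 2 — £489: deductible already satisfied, so traveler's share is 30% × £489 = £146.70. Traveler owes £146.70 (running OOP £3,818.40). Insurer: £489 − £146.70 = £342.30.
Claim 3 — £372: deductible already satisfied, so traveler's share is 30% × £372 = £111.60. Traveler owes £111.60 (running OOP £3,930). Insurer: £372 − £111.60 = £260.40.
Claim 4 — £7,469: deductible met; 30% of £7,469 = £2,240.70. OOP would hit £6,170.70 > £4,600, so the cap limits the traveler to £4,600 − £3,930 = £670. Plan pays £7,469 − £670 = £6,799.
Insurer total = bills − traveler's total = £17,069 − £4,600 = £12,469.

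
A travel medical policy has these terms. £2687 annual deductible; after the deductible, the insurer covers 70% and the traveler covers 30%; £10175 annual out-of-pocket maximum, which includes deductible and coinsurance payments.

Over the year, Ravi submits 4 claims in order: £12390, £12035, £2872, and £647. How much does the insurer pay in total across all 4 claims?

#1 (£12390): £2687 to deductible, leaving £9703; coinsurance £9703 × 30% = £2910.90. Traveler pays £5597.90; OOP now £5597.90. Plan pays £12390 − £5597.90 = £6792.10.
#2 (£12035): deductible met; 30% of £12035 = £3610.50. Traveler pays £3610.50; OOP now £9208.40. Plan pays £12035 − £3610.50 = £8424.50.
#3 (£2872): deductible already satisfied, so traveler's share is 30% × £2872 = £861.60. Traveler pays £861.60; OOP now £10070. Insurer: £2872 − £861.60 = £2010.40.
#4 (£647): deductible met; 30% of £647 = £194.10. Adding that to £10070 gives £10264.10, past the £10175 cap; traveler pays only £10175 − £10070 = £105. Insurer: £647 − £105 = £542.
Insurer total: £6792.10 + £8424.50 + £2010.40 + £542 = £17769.

£17769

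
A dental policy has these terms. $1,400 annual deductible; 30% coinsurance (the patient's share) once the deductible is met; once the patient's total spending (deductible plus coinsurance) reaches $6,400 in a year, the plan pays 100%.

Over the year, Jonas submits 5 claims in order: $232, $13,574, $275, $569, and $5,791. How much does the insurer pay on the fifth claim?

$4,766

#1 ($232): fully absorbed by the deductible. Patient pays $232; OOP now $232. Plan pays $232 − $232 = $0.
#2 ($13,574): $1,168 finishes the deductible; $12,406 goes to coinsurance; coinsurance $12,406 × 30% = $3,721.80. Patient pays $4,889.80; OOP now $5,121.80. Plan pays $13,574 − $4,889.80 = $8,684.20.
#3 ($275): deductible met; 30% of $275 = $82.50. Cost to patient: $82.50. OOP to date $5,204.30. Plan pays $275 − $82.50 = $192.50.
#4 ($569): deductible already satisfied, so patient's share is 30% × $569 = $170.70. Cost to patient: $170.70. OOP to date $5,375. Insurer: $569 − $170.70 = $398.30.
#5 ($5,791): deductible already satisfied, so patient's share is 30% × $5,791 = $1,737.30. That would push OOP to $7,112.30, over the $6,400 cap, so patient pays $6,400 − $5,375 = $1,025. Insurer: $5,791 − $1,025 = $4,766.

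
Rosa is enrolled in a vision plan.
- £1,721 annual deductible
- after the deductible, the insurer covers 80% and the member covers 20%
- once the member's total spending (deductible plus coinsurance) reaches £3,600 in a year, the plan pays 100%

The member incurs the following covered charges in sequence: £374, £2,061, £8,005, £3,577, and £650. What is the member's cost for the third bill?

£1,601

#1 (£374): all of it applies to the deductible. Member pays £374; OOP now £374.
#2 (£2,061): deductible takes £1,347, £714 remains; coinsurance £714 × 20% = £142.80. Cost to member: £1,489.80. OOP to date £1,863.80.
#3 (£8,005): deductible met; 20% of £8,005 = £1,601. Member owes £1,601 (running OOP £3,464.80).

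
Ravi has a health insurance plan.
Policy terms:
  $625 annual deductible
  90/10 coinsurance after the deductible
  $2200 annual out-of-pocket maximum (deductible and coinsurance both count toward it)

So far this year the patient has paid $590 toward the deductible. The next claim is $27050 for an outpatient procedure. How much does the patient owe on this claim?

Deductible still to meet: $625 − $590 = $35.
After the $35 deductible portion, $27050 − $35 = $27015 is subject to coinsurance.
Coinsurance: $27015 × 10% = $2701.50.
So the patient owes $35 + $2701.50 = $2736.50 before any cap.
Year-to-date out-of-pocket would reach $590 + $2736.50 = $3326.50, above the $2200 maximum, so the patient pays only $2200 − $590 = $1610.

$1610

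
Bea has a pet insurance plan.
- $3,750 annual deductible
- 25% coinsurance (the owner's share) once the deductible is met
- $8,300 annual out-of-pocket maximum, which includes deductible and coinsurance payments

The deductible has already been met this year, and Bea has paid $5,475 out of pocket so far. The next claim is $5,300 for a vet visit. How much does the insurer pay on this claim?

The deductible is already satisfied, so the full bill goes to coinsurance.
Owner's 25% share of $5,300 is $1,325.
Total out-of-pocket so far would be $5,475 + $1,325 = $6,800, below the $8,300 cap — no reduction.
The insurer covers the remainder: $5,300 − $1,325 = $3,975.

$3,975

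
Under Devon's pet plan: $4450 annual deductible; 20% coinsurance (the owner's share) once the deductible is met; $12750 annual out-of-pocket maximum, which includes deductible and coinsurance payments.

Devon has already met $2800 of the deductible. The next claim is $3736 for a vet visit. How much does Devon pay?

$2067.20

$2800 of the $4450 deductible is already met, leaving $1650.
The remaining $2086 (= $3736 − $1650) moves to coinsurance.
Coinsurance: $2086 × 20% = $417.20.
That puts the owner's cost at $1650 + $417.20 = $2067.20 before any cap.
Total out-of-pocket so far would be $2800 + $2067.20 = $4867.20, below the $12750 cap — no reduction.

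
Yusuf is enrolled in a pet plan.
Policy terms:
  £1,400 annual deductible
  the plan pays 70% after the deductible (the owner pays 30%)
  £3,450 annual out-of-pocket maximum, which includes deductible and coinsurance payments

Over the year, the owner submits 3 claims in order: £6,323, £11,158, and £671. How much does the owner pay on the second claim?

£573.10

Claim 1 (£6,323): £1,400 finishes the deductible; £4,923 goes to coinsurance; coinsurance £4,923 × 30% = £1,476.90. Owner pays £2,876.90; OOP now £2,876.90.
Claim 2 (£11,158): 30% coinsurance on £11,158 = £3,347.40. That would push OOP to £6,224.30, over the £3,450 cap, so owner pays £3,450 − £2,876.90 = £573.10.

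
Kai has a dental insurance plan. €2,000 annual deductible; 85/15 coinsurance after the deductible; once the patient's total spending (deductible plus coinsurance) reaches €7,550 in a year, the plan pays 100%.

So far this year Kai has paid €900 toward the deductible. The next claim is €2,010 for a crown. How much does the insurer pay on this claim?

Deductible still to meet: €2,000 − €900 = €1,100.
After the €1,100 deductible portion, €2,010 − €1,100 = €910 is subject to coinsurance.
15% of €910 = €136.50 falls to the patient.
Patient responsibility before any cap: €1,100 + €136.50 = €1,236.50.
Total out-of-pocket so far would be €900 + €1,236.50 = €2,136.50, below the €7,550 cap — no reduction.
Insurer pays the balance: €2,010 − €1,236.50 = €773.50.

€773.50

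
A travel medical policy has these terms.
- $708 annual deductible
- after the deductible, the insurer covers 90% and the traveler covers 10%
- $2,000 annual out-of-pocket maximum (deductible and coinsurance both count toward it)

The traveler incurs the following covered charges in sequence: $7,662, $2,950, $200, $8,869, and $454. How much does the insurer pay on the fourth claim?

Claim 1 ($7,662): $708 finishes the deductible; $6,954 goes to coinsurance; traveler's 10% is $695.40. Traveler pays $1,403.40; OOP now $1,403.40. Insurer: $7,662 − $1,403.40 = $6,258.60.
Claim 2 ($2,950): deductible already satisfied, so traveler's share is 10% × $2,950 = $295. Traveler pays $295; OOP now $1,698.40. Insurer: $2,950 − $295 = $2,655.
Claim 3 ($200): deductible already satisfied, so traveler's share is 10% × $200 = $20. Cost to traveler: $20. OOP to date $1,718.40. Plan pays $200 − $20 = $180.
Claim 4 ($8,869): deductible met; 10% of $8,869 = $886.90. Adding that to $1,718.40 gives $2,605.30, past the $2,000 cap; traveler pays only $2,000 − $1,718.40 = $281.60. Insurer: $8,869 − $281.60 = $8,587.40.

$8,587.40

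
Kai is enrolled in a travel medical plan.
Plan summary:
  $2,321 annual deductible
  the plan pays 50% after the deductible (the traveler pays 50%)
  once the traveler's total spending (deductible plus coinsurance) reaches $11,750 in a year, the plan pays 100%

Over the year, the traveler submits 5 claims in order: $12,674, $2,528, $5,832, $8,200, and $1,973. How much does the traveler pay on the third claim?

$2,916

#1 ($12,674): $2,321 finishes the deductible; $10,353 goes to coinsurance; traveler's 50% is $5,176.50. Traveler pays $7,497.50; OOP now $7,497.50.
#2 ($2,528): 50% coinsurance on $2,528 = $1,264. Cost to traveler: $1,264. OOP to date $8,761.50.
#3 ($5,832): deductible met; 50% of $5,832 = $2,916. Traveler pays $2,916; OOP now $11,677.50.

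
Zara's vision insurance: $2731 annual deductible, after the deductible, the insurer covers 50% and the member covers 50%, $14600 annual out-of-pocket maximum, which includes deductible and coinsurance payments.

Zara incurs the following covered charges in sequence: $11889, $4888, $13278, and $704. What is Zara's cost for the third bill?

$4846

Claim 1 — $11889: $2731 finishes the deductible; $9158 goes to coinsurance; member's 50% is $4579. Cost to member: $7310. OOP to date $7310.
Claim 2 — $4888: deductible already satisfied, so member's share is 50% × $4888 = $2444. Cost to member: $2444. OOP to date $9754.
Claim 3 — $13278: deductible already satisfied, so member's share is 50% × $13278 = $6639. Adding that to $9754 gives $16393, past the $14600 cap; member pays only $14600 − $9754 = $4846.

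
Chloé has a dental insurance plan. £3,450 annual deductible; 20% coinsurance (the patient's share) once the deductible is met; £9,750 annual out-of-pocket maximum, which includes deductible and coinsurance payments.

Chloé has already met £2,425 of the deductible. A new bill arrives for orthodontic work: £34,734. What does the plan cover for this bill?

£27,409

Remaining deductible: £3,450 − £2,425 = £1,025.
That leaves £34,734 − £1,025 = £33,709 for coinsurance.
Coinsurance: £33,709 × 20% = £6,741.80.
That puts the patient's cost at £1,025 + £6,741.80 = £7,766.80 before any cap.
Year-to-date out-of-pocket would reach £2,425 + £7,766.80 = £10,191.80, above the £9,750 maximum, so the patient pays only £9,750 − £2,425 = £7,325.
The plan picks up £34,734 − £7,325 = £27,409.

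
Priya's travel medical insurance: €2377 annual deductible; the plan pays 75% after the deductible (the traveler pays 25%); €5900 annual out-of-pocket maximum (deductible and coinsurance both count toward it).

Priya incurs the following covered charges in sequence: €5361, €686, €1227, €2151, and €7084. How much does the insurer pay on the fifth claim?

#1 (€5361): €2377 to deductible, leaving €2984; traveler's 25% is €746. Traveler owes €3123 (running OOP €3123). Plan pays €5361 − €3123 = €2238.
#2 (€686): deductible already satisfied, so traveler's share is 25% × €686 = €171.50. Traveler pays €171.50; OOP now €3294.50. Plan pays €686 − €171.50 = €514.50.
#3 (€1227): 25% coinsurance on €1227 = €306.75. Cost to traveler: €306.75. OOP to date €3601.25. Plan pays €1227 − €306.75 = €920.25.
#4 (€2151): deductible met; 25% of €2151 = €537.75. Cost to traveler: €537.75. OOP to date €4139. Insurer: €2151 − €537.75 = €1613.25.
#5 (€7084): 25% coinsurance on €7084 = €1771. That would push OOP to €5910, over the €5900 cap, so traveler pays €5900 − €4139 = €1761. Plan pays €7084 − €1761 = €5323.

€5323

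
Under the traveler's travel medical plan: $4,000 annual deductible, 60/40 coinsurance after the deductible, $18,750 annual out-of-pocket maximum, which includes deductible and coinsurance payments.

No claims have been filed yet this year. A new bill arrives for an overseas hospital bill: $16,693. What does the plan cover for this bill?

$7,615.80

Nothing has been paid toward the $4,000 deductible, so the first $4,000 of this charge is applied there.
That leaves $16,693 − $4,000 = $12,693 for coinsurance.
Coinsurance: $12,693 × 40% = $5,077.20.
Traveler responsibility before any cap: $4,000 + $5,077.20 = $9,077.20.
Total out-of-pocket so far would be $0 + $9,077.20 = $9,077.20, below the $18,750 cap — no reduction.
The plan picks up $16,693 − $9,077.20 = $7,615.80.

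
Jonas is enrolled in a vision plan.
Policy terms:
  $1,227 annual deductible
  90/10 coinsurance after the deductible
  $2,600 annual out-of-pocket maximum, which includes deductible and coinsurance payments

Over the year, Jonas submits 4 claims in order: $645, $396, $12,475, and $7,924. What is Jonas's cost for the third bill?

#1 ($645): all of it applies to the deductible. Cost to member: $645. OOP to date $645.
#2 ($396): entire amount goes to the deductible. Member pays $396; OOP now $1,041.
#3 ($12,475): $186 to deductible, leaving $12,289; member's 10% is $1,228.90. Member pays $1,414.90; OOP now $2,455.90.

$1,414.90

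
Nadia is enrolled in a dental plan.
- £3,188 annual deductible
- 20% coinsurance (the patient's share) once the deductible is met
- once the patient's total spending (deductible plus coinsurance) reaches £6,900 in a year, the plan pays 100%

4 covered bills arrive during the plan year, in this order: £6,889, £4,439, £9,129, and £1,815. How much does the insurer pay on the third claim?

Claim 1 — £6,889: £3,188 to deductible, leaving £3,701; coinsurance £3,701 × 20% = £740.20. Patient pays £3,928.20; OOP now £3,928.20. Plan pays £6,889 − £3,928.20 = £2,960.80.
Claim 2 — £4,439: deductible met; 20% of £4,439 = £887.80. Cost to patient: £887.80. OOP to date £4,816. Plan pays £4,439 − £887.80 = £3,551.20.
Claim 3 — £9,129: deductible already satisfied, so patient's share is 20% × £9,129 = £1,825.80. Cost to patient: £1,825.80. OOP to date £6,641.80. Insurer: £9,129 − £1,825.80 = £7,303.20.

£7,303.20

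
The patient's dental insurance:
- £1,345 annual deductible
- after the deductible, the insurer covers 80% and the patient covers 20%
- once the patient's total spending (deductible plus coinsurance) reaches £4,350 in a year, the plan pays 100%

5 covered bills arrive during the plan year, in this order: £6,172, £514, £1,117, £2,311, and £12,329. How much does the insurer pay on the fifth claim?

Bill 1, £6,172: £1,345 finishes the deductible; £4,827 goes to coinsurance; coinsurance £4,827 × 20% = £965.40. Patient pays £2,310.40; OOP now £2,310.40. Insurer: £6,172 − £2,310.40 = £3,861.60.
Bill 2, £514: deductible met; 20% of £514 = £102.80. Cost to patient: £102.80. OOP to date £2,413.20. Insurer: £514 − £102.80 = £411.20.
Bill 3, £1,117: deductible met; 20% of £1,117 = £223.40. Cost to patient: £223.40. OOP to date £2,636.60. Plan pays £1,117 − £223.40 = £893.60.
Bill 4, £2,311: 20% coinsurance on £2,311 = £462.20. Patient pays £462.20; OOP now £3,098.80. Plan pays £2,311 − £462.20 = £1,848.80.
Bill 5, £12,329: deductible met; 20% of £12,329 = £2,465.80. That would push OOP to £5,564.60, over the £4,350 cap, so patient pays £4,350 − £3,098.80 = £1,251.20. Plan pays £12,329 − £1,251.20 = £11,077.80.

£11,077.80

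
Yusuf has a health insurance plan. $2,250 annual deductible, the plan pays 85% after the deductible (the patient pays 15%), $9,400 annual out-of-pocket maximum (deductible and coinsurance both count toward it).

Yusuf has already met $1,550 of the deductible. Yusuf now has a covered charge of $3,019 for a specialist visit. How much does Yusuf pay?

$1,047.85

Remaining deductible: $2,250 − $1,550 = $700.
The remaining $2,319 (= $3,019 − $700) moves to coinsurance.
Patient's 15% share of $2,319 is $347.85.
That puts the patient's cost at $700 + $347.85 = $1,047.85 before any cap.
Cumulative spending $1,550 + $1,047.85 = $2,597.85 stays under the $9,400 maximum.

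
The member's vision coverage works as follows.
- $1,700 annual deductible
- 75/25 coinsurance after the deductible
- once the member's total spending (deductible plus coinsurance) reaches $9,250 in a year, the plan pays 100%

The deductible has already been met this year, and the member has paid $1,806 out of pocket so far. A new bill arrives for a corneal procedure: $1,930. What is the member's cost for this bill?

$482.50

With the deductible met, the entire $1,930 is subject to coinsurance.
Member's 25% share of $1,930 is $482.50.
Total out-of-pocket so far would be $1,806 + $482.50 = $2,288.50, below the $9,250 cap — no reduction.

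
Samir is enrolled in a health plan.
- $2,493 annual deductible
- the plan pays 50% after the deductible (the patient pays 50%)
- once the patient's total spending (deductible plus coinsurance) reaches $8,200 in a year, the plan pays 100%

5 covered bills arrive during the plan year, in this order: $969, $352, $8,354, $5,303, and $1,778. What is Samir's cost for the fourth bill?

#1 ($969): fully absorbed by the deductible. Patient pays $969; OOP now $969.
#2 ($352): entire amount goes to the deductible. Patient pays $352; OOP now $1,321.
#3 ($8,354): $1,172 to deductible, leaving $7,182; coinsurance $7,182 × 50% = $3,591. Patient owes $4,763 (running OOP $6,084).
#4 ($5,303): deductible met; 50% of $5,303 = $2,651.50. OOP would hit $8,735.50 > $8,200, so the cap limits the patient to $8,200 − $6,084 = $2,116.

$2,116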